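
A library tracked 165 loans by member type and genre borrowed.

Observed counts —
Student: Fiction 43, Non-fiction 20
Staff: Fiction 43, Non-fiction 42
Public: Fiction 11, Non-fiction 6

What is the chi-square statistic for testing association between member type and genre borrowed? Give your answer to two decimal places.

Row totals: 63, 85, 17. Column totals: 97, 68. Grand total N = 165.
Expected counts (row total × column total / N):
  Student, Fiction: 63×97/165 = 37.0364
  Student, Non-fiction: 63×68/165 = 25.9636
  Staff, Fiction: 85×97/165 = 49.9697
  Staff, Non-fiction: 85×68/165 = 35.0303
  Public, Fiction: 17×97/165 = 9.9939
  Public, Non-fiction: 17×68/165 = 7.0061
Contributions (O − E)²/E:
  (43 − 37.0364)²/37.0364 = 0.9603
  (20 − 25.9636)²/25.9636 = 1.3698
  (43 − 49.9697)²/49.9697 = 0.9721
  (42 − 35.0303)²/35.0303 = 1.3867
  (11 − 9.9939)²/9.9939 = 0.1013
  (6 − 7.0061)²/7.0061 = 0.1445
χ² = 0.9603 + 1.3698 + 0.9721 + 1.3867 + 0.1013 + 0.1445 = 4.93

4.93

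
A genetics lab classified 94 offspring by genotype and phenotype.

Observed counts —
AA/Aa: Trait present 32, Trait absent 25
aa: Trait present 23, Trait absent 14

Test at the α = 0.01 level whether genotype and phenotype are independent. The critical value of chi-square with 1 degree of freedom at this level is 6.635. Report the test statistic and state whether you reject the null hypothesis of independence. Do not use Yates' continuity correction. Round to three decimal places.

0.335; fail to reject H₀

Row totals: 57, 37. Column totals: 55, 39. Grand total N = 94.
Expected counts (row total × column total / N):
  AA/Aa, Trait present: 57×55/94 = 33.3511
  AA/Aa, Trait absent: 57×39/94 = 23.6489
  aa, Trait present: 37×55/94 = 21.6489
  aa, Trait absent: 37×39/94 = 15.3511
Contributions (O − E)²/E:
  (32 − 33.3511)²/33.3511 = 0.0547
  (25 − 23.6489)²/23.6489 = 0.0772
  (23 − 21.6489)²/21.6489 = 0.0843
  (14 − 15.3511)²/15.3511 = 0.1189
χ² = 0.0547 + 0.0772 + 0.0843 + 0.1189 = 0.335
df = (2−1)(2−1) = 1. Since 0.335 < 6.635, fail to reject the null hypothesis of independence at α = 0.01.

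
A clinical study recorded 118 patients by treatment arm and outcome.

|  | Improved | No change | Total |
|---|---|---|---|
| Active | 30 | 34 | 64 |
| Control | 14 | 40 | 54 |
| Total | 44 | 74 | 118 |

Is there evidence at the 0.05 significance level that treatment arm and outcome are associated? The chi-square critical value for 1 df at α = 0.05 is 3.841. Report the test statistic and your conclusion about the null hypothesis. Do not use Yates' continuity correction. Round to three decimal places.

5.497; reject H₀

Grand total N = 118.
Expected counts (row total × column total / N):
  Active, Improved: 64×44/118 = 23.8644
  Active, No change: 64×74/118 = 40.1356
  Control, Improved: 54×44/118 = 20.1356
  Control, No change: 54×74/118 = 33.8644
Contributions (O − E)²/E:
  (30 − 23.8644)²/23.8644 = 1.5775
  (34 − 40.1356)²/40.1356 = 0.9380
  (14 − 20.1356)²/20.1356 = 1.8696
  (40 − 33.8644)²/33.8644 = 1.1117
χ² = 1.5775 + 0.9380 + 1.8696 + 1.1117 = 5.497
df = (2−1)(2−1) = 1. Since 5.497 > 3.841, reject the null hypothesis of independence at α = 0.05.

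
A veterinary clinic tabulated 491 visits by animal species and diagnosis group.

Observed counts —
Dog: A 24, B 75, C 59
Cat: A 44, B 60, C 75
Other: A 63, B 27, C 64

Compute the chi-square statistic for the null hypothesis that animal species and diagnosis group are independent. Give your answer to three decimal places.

41.523

Row totals: 158, 179, 154. Column totals: 131, 162, 198. Grand total N = 491.
Expected counts (row total × column total / N):
  Dog, A: 158×131/491 = 42.1548
  Dog, B: 158×162/491 = 52.1303
  Dog, C: 158×198/491 = 63.7149
  Cat, A: 179×131/491 = 47.7576
  Cat, B: 179×162/491 = 59.0591
  Cat, C: 179×198/491 = 72.1833
  Other, A: 154×131/491 = 41.0876
  Other, B: 154×162/491 = 50.8106
  Other, C: 154×198/491 = 62.1018
Contributions (O − E)²/E:
  (24 − 42.1548)²/42.1548 = 7.8187
  (75 − 52.1303)²/52.1303 = 10.0330
  (59 − 63.7149)²/63.7149 = 0.3489
  (44 − 47.7576)²/47.7576 = 0.2957
  (60 − 59.0591)²/59.0591 = 0.0150
  (75 − 72.1833)²/72.1833 = 0.1099
  (63 − 41.0876)²/41.0876 = 11.6861
  (27 − 50.8106)²/50.8106 = 11.1580
  (64 − 62.1018)²/62.1018 = 0.0580
χ² = 7.8187 + 10.0330 + 0.3489 + 0.2957 + 0.0150 + 0.1099 + 11.6861 + 11.1580 + 0.0580 = 41.523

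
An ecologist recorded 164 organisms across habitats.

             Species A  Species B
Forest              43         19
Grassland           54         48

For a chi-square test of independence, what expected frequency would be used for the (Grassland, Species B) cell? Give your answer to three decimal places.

41.671

Row total (Grassland) = 102; column total (Species B) = 67; grand total N = 164.
Expected count = (row total × column total) / N = 102 × 67 / 164 = 41.671.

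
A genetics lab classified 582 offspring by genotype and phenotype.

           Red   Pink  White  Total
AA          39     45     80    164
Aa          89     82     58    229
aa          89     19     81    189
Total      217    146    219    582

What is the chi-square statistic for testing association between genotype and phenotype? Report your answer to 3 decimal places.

56.933

Grand total N = 582.
Expected counts (row total × column total / N):
  AA, Red: 164×217/582 = 61.1478
  AA, Pink: 164×146/582 = 41.1409
  AA, White: 164×219/582 = 61.7113
  Aa, Red: 229×217/582 = 85.3832
  Aa, Pink: 229×146/582 = 57.4467
  Aa, White: 229×219/582 = 86.1701
  aa, Red: 189×217/582 = 70.4691
  aa, Pink: 189×146/582 = 47.4124
  aa, White: 189×219/582 = 71.1186
Contributions (O − E)²/E:
  (39 − 61.1478)²/61.1478 = 8.0220
  (45 − 41.1409)²/41.1409 = 0.3620
  (80 − 61.7113)²/61.7113 = 5.4200
  (89 − 85.3832)²/85.3832 = 0.1532
  (82 − 57.4467)²/57.4467 = 10.4943
  (58 − 86.1701)²/86.1701 = 9.2092
  (89 − 70.4691)²/70.4691 = 4.8730
  (19 − 47.4124)²/47.4124 = 17.0264
  (81 − 71.1186)²/71.1186 = 1.3729
χ² = 8.0220 + 0.3620 + 5.4200 + 0.1532 + 10.4943 + 9.2092 + 4.8730 + 17.0264 + 1.3729 = 56.933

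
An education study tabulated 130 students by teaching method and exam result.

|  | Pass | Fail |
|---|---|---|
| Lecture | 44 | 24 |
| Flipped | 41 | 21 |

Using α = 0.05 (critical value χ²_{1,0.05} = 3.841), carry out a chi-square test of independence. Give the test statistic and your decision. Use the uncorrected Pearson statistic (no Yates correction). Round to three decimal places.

0.029; fail to reject H₀

Row totals: 68, 62. Column totals: 85, 45. Grand total N = 130.
Expected counts (row total × column total / N):
  Lecture, Pass: 68×85/130 = 44.4615
  Lecture, Fail: 68×45/130 = 23.5385
  Flipped, Pass: 62×85/130 = 40.5385
  Flipped, Fail: 62×45/130 = 21.4615
Contributions (O − E)²/E:
  (44 − 44.4615)²/44.4615 = 0.0048
  (24 − 23.5385)²/23.5385 = 0.0090
  (41 − 40.5385)²/40.5385 = 0.0053
  (21 − 21.4615)²/21.4615 = 0.0099
χ² = 0.0048 + 0.0090 + 0.0053 + 0.0099 = 0.029
df = (2−1)(2−1) = 1. Since 0.029 < 3.841, fail to reject the null hypothesis of independence at α = 0.05.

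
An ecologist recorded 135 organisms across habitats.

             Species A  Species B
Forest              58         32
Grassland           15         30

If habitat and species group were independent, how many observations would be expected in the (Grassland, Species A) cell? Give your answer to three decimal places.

24.333

Row total (Grassland) = 45; column total (Species A) = 73; grand total N = 135.
Expected count = (row total × column total) / N = 45 × 73 / 135 = 24.333.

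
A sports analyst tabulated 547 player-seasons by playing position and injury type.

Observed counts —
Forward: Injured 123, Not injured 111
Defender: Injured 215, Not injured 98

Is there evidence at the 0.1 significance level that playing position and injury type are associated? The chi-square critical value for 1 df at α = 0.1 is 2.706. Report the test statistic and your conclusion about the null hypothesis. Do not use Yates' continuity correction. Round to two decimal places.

14.75; reject H₀

Row totals: 234, 313. Column totals: 338, 209. Grand total N = 547.
Expected counts (row total × column total / N):
  Forward, Injured: 234×338/547 = 144.592
  Forward, Not injured: 234×209/547 = 89.408
  Defender, Injured: 313×338/547 = 193.408
  Defender, Not injured: 313×209/547 = 119.592
Contributions (O − E)²/E:
  (123 − 144.592)²/144.592 = 3.2243
  (111 − 89.408)²/89.408 = 5.2145
  (215 − 193.408)²/193.408 = 2.4105
  (98 − 119.592)²/119.592 = 3.8984
χ² = 3.2243 + 5.2145 + 2.4105 + 3.8984 = 14.75
df = (2−1)(2−1) = 1. Since 14.75 > 2.706, reject the null hypothesis of independence at α = 0.1.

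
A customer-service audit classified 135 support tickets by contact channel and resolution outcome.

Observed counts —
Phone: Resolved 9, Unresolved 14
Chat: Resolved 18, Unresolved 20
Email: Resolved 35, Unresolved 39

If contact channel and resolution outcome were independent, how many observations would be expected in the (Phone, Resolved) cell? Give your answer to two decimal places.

10.56

Row total (Phone) = 23; column total (Resolved) = 62; grand total N = 135.
Expected count = (row total × column total) / N = 23 × 62 / 135 = 10.56.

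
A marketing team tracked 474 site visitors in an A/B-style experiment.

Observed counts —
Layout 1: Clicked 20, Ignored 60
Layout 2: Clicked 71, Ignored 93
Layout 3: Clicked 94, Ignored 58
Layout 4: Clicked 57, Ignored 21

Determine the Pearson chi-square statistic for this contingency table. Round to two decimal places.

Row totals: 80, 164, 152, 78. Column totals: 242, 232. Grand total N = 474.
Expected counts (row total × column total / N):
  Layout 1, Clicked: 80×242/474 = 40.844
  Layout 1, Ignored: 80×232/474 = 39.156
  Layout 2, Clicked: 164×242/474 = 83.730
  Layout 2, Ignored: 164×232/474 = 80.270
  Layout 3, Clicked: 152×242/474 = 77.603
  Layout 3, Ignored: 152×232/474 = 74.397
  Layout 4, Clicked: 78×242/474 = 39.823
  Layout 4, Ignored: 78×232/474 = 38.177
Contributions (O − E)²/E:
  (20 − 40.844)²/40.844 = 10.6374
  (60 − 39.156)²/39.156 = 11.0959
  (71 − 83.730)²/83.730 = 1.9354
  (93 − 80.270)²/80.270 = 2.0188
  (94 − 77.603)²/77.603 = 3.4646
  (58 − 74.397)²/74.397 = 3.6139
  (57 − 39.823)²/39.823 = 7.4090
  (21 − 38.177)²/38.177 = 7.7285
χ² = 10.6374 + 11.0959 + 1.9354 + 2.0188 + 3.4646 + 3.6139 + 7.4090 + 7.7285 = 47.90

47.90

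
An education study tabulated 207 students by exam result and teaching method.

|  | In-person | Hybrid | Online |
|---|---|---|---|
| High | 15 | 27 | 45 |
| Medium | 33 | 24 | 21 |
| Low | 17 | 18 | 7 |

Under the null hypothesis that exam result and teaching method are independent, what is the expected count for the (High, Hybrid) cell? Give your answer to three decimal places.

Row total (High) = 87; column total (Hybrid) = 69; grand total N = 207.
Expected count = (row total × column total) / N = 87 × 69 / 207 = 29.000.

29.000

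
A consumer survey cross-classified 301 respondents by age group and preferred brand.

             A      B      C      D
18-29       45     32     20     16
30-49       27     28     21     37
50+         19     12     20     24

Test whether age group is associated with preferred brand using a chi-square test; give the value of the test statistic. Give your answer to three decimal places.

19.729

Row totals: 113, 113, 75. Column totals: 91, 72, 61, 77. Grand total N = 301.
Expected counts (row total × column total / N):
  18-29, A: 113×91/301 = 34.1628
  18-29, B: 113×72/301 = 27.0299
  18-29, C: 113×61/301 = 22.9003
  18-29, D: 113×77/301 = 28.9070
  30-49, A: 113×91/301 = 34.1628
  30-49, B: 113×72/301 = 27.0299
  30-49, C: 113×61/301 = 22.9003
  30-49, D: 113×77/301 = 28.9070
  50+, A: 75×91/301 = 22.6744
  50+, B: 75×72/301 = 17.9402
  50+, C: 75×61/301 = 15.1993
  50+, D: 75×77/301 = 19.1860
Contributions (O − E)²/E:
  (45 − 34.1628)²/34.1628 = 3.4378
  (32 − 27.0299)²/27.0299 = 0.9139
  (20 − 22.9003)²/22.9003 = 0.3673
  (16 − 28.9070)²/28.9070 = 5.7630
  (27 − 34.1628)²/34.1628 = 1.5018
  (28 − 27.0299)²/27.0299 = 0.0348
  (21 − 22.9003)²/22.9003 = 0.1577
  (37 − 28.9070)²/28.9070 = 2.2658
  (19 − 22.6744)²/22.6744 = 0.5954
  (12 − 17.9402)²/17.9402 = 1.9669
  (20 − 15.1993)²/15.1993 = 1.5163
  (24 − 19.1860)²/19.1860 = 1.2079
χ² = 3.4378 + 0.9139 + 0.3673 + 5.7630 + 1.5018 + 0.0348 + 0.1577 + 2.2658 + 0.5954 + 1.9669 + 1.5163 + 1.2079 = 19.729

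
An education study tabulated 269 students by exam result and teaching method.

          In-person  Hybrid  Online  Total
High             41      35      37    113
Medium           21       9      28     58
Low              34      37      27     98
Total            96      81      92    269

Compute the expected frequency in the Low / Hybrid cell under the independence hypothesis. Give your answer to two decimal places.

Row total (Low) = 98; column total (Hybrid) = 81; grand total N = 269.
Expected count = (row total × column total) / N = 98 × 81 / 269 = 29.51.

29.51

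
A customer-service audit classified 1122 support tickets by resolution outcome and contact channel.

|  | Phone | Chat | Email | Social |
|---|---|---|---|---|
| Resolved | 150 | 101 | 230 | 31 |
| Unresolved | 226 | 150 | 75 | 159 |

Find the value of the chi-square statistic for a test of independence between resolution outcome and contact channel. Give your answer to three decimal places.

182.764

Row totals: 512, 610. Column totals: 376, 251, 305, 190. Grand total N = 1122.
Expected counts (row total × column total / N):
  Resolved, Phone: 512×376/1122 = 171.5793
  Resolved, Chat: 512×251/1122 = 114.5383
  Resolved, Email: 512×305/1122 = 139.1800
  Resolved, Social: 512×190/1122 = 86.7023
  Unresolved, Phone: 610×376/1122 = 204.4207
  Unresolved, Chat: 610×251/1122 = 136.4617
  Unresolved, Email: 610×305/1122 = 165.8200
  Unresolved, Social: 610×190/1122 = 103.2977
Contributions (O − E)²/E:
  (150 − 171.5793)²/171.5793 = 2.7140
  (101 − 114.5383)²/114.5383 = 1.6002
  (230 − 139.1800)²/139.1800 = 59.2633
  (31 − 86.7023)²/86.7023 = 35.7862
  (226 − 204.4207)²/204.4207 = 2.2780
  (150 − 136.4617)²/136.4617 = 1.3431
  (75 − 165.8200)²/165.8200 = 49.7423
  (159 − 103.2977)²/103.2977 = 30.0369
χ² = 2.7140 + 1.6002 + 59.2633 + 35.7862 + 2.2780 + 1.3431 + 49.7423 + 30.0369 = 182.764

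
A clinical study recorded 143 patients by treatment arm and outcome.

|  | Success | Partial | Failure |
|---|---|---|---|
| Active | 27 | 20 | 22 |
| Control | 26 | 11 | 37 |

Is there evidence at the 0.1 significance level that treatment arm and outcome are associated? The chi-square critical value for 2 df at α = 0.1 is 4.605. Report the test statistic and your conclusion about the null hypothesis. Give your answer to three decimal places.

Row totals: 69, 74. Column totals: 53, 31, 59. Grand total N = 143.
Expected counts (row total × column total / N):
  Active, Success: 69×53/143 = 25.5734
  Active, Partial: 69×31/143 = 14.9580
  Active, Failure: 69×59/143 = 28.4685
  Control, Success: 74×53/143 = 27.4266
  Control, Partial: 74×31/143 = 16.0420
  Control, Failure: 74×59/143 = 30.5315
Contributions (O − E)²/E:
  (27 − 25.5734)²/25.5734 = 0.0796
  (20 − 14.9580)²/14.9580 = 1.6995
  (22 − 28.4685)²/28.4685 = 1.4697
  (26 − 27.4266)²/27.4266 = 0.0742
  (11 − 16.0420)²/16.0420 = 1.5847
  (37 − 30.5315)²/30.5315 = 1.3704
χ² = 0.0796 + 1.6995 + 1.4697 + 0.0742 + 1.5847 + 1.3704 = 6.278
df = (2−1)(3−1) = 2. Since 6.278 > 4.605, reject the null hypothesis of independence at α = 0.1.

6.278; reject H₀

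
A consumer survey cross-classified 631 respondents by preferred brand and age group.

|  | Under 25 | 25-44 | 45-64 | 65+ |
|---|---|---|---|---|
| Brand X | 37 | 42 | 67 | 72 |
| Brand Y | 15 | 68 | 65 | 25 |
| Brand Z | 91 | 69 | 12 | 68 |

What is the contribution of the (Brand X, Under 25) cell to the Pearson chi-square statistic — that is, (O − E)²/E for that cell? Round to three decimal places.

Row total (Brand X) = 218; column total (Under 25) = 143; N = 631.
Expected count E = 218 × 143 / 631 = 49.40412.
Contribution = (O − E)²/E = (37 − 49.40412)² / 49.40412 = 3.114.

3.114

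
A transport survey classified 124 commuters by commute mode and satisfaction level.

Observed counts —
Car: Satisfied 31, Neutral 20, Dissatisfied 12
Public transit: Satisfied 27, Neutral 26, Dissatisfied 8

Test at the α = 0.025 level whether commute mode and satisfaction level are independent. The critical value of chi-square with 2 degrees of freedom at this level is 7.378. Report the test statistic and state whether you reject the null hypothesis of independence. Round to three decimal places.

Row totals: 63, 61. Column totals: 58, 46, 20. Grand total N = 124.
Expected counts (row total × column total / N):
  Car, Satisfied: 63×58/124 = 29.4677
  Car, Neutral: 63×46/124 = 23.3710
  Car, Dissatisfied: 63×20/124 = 10.1613
  Public transit, Satisfied: 61×58/124 = 28.5323
  Public transit, Neutral: 61×46/124 = 22.6290
  Public transit, Dissatisfied: 61×20/124 = 9.8387
Contributions (O − E)²/E:
  (31 − 29.4677)²/29.4677 = 0.0797
  (20 − 23.3710)²/23.3710 = 0.4862
  (12 − 10.1613)²/10.1613 = 0.3327
  (27 − 28.5323)²/28.5323 = 0.0823
  (26 − 22.6290)²/22.6290 = 0.5022
  (8 − 9.8387)²/9.8387 = 0.3436
χ² = 0.0797 + 0.4862 + 0.3327 + 0.0823 + 0.5022 + 0.3436 = 1.827
df = (2−1)(3−1) = 2. Since 1.827 < 7.378, fail to reject the null hypothesis of independence at α = 0.025.

1.827; fail to reject H₀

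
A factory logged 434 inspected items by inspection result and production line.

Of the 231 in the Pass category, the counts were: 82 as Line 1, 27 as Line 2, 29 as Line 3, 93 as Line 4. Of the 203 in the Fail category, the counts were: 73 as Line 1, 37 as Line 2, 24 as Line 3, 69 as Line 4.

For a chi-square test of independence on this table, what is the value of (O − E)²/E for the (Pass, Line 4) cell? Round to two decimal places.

Row total (Pass) = 231; column total (Line 4) = 162; N = 434.
Expected count E = 231 × 162 / 434 = 86.226.
Contribution = (O − E)²/E = (93 − 86.226)² / 86.226 = 0.53.

0.53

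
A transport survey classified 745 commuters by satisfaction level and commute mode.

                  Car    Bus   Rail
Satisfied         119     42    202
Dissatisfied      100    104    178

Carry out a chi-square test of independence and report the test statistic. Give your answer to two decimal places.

29.03

Row totals: 363, 382. Column totals: 219, 146, 380. Grand total N = 745.
Expected counts (row total × column total / N):
  Satisfied, Car: 363×219/745 = 106.7074
  Satisfied, Bus: 363×146/745 = 71.1383
  Satisfied, Rail: 363×380/745 = 185.1544
  Dissatisfied, Car: 382×219/745 = 112.2926
  Dissatisfied, Bus: 382×146/745 = 74.8617
  Dissatisfied, Rail: 382×380/745 = 194.8456
Contributions (O − E)²/E:
  (119 − 106.7074)²/106.7074 = 1.4161
  (42 − 71.1383)²/71.1383 = 11.9351
  (202 − 185.1544)²/185.1544 = 1.5326
  (100 − 112.2926)²/112.2926 = 1.3457
  (104 − 74.8617)²/74.8617 = 11.3415
  (178 − 194.8456)²/194.8456 = 1.4564
χ² = 1.4161 + 11.9351 + 1.5326 + 1.3457 + 11.3415 + 1.4564 = 29.03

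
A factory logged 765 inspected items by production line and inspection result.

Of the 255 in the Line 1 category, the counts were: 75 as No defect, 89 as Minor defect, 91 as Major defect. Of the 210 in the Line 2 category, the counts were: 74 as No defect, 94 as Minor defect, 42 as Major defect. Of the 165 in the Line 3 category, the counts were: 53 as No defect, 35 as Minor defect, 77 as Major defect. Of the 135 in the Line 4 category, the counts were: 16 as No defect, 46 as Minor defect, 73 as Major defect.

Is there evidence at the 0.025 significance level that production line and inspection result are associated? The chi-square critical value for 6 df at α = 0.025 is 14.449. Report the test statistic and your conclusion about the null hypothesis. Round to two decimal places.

63.51; reject H₀

Row totals: 255, 210, 165, 135. Column totals: 218, 264, 283. Grand total N = 765.
Expected counts (row total × column total / N):
  Line 1, No defect: 255×218/765 = 72.667
  Line 1, Minor defect: 255×264/765 = 88.000
  Line 1, Major defect: 255×283/765 = 94.333
  Line 2, No defect: 210×218/765 = 59.843
  Line 2, Minor defect: 210×264/765 = 72.471
  Line 2, Major defect: 210×283/765 = 77.686
  Line 3, No defect: 165×218/765 = 47.020
  Line 3, Minor defect: 165×264/765 = 56.941
  Line 3, Major defect: 165×283/765 = 61.039
  Line 4, No defect: 135×218/765 = 38.471
  Line 4, Minor defect: 135×264/765 = 46.588
  Line 4, Major defect: 135×283/765 = 49.941
Contributions (O − E)²/E:
  (75 − 72.667)²/72.667 = 0.0749
  (89 − 88.000)²/88.000 = 0.0114
  (91 − 94.333)²/94.333 = 0.1178
  (74 − 59.843)²/59.843 = 3.3491
  (94 − 72.471)²/72.471 = 6.3956
  (42 − 77.686)²/77.686 = 16.3928
  (53 − 47.020)²/47.020 = 0.7605
  (35 − 56.941)²/56.941 = 8.4545
  (77 − 61.039)²/61.039 = 4.1736
  (16 − 38.471)²/38.471 = 13.1254
  (46 − 46.588)²/46.588 = 0.0074
  (73 − 49.941)²/49.941 = 10.6469
χ² = 0.0749 + 0.0114 + 0.1178 + 3.3491 + 6.3956 + 16.3928 + 0.7605 + 8.4545 + 4.1736 + 13.1254 + 0.0074 + 10.6469 = 63.51
df = (4−1)(3−1) = 6. Since 63.51 > 14.449, reject the null hypothesis of independence at α = 0.025.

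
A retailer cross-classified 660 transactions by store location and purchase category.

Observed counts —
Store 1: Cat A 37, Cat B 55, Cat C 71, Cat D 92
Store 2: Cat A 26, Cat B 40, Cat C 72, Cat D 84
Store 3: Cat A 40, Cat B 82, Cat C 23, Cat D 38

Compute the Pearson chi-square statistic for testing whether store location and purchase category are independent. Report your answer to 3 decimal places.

Row totals: 255, 222, 183. Column totals: 103, 177, 166, 214. Grand total N = 660.
Expected counts (row total × column total / N):
  Store 1, Cat A: 255×103/660 = 39.7955
  Store 1, Cat B: 255×177/660 = 68.3864
  Store 1, Cat C: 255×166/660 = 64.1364
  Store 1, Cat D: 255×214/660 = 82.6818
  Store 2, Cat A: 222×103/660 = 34.6455
  Store 2, Cat B: 222×177/660 = 59.5364
  Store 2, Cat C: 222×166/660 = 55.8364
  Store 2, Cat D: 222×214/660 = 71.9818
  Store 3, Cat A: 183×103/660 = 28.5591
  Store 3, Cat B: 183×177/660 = 49.0773
  Store 3, Cat C: 183×166/660 = 46.0273
  Store 3, Cat D: 183×214/660 = 59.3364
Contributions (O − E)²/E:
  (37 − 39.7955)²/39.7955 = 0.1964
  (55 − 68.3864)²/68.3864 = 2.6203
  (71 − 64.1364)²/64.1364 = 0.7345
  (92 − 82.6818)²/82.6818 = 1.0502
  (26 − 34.6455)²/34.6455 = 2.1574
  (40 − 59.5364)²/59.5364 = 6.4107
  (72 − 55.8364)²/55.8364 = 4.6791
  (84 − 71.9818)²/71.9818 = 2.0066
  (40 − 28.5591)²/28.5591 = 4.5833
  (82 − 49.0773)²/49.0773 = 22.0857
  (23 − 46.0273)²/46.0273 = 11.5205
  (38 − 59.3364)²/59.3364 = 7.6722
χ² = 0.1964 + 2.6203 + 0.7345 + 1.0502 + 2.1574 + 6.4107 + 4.6791 + 2.0066 + 4.5833 + 22.0857 + 11.5205 + 7.6722 = 65.717

65.717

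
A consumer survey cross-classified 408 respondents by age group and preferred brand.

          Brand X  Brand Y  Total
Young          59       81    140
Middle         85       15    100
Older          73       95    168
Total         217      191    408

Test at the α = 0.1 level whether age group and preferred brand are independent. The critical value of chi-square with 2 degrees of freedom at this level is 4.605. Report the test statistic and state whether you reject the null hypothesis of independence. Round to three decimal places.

Grand total N = 408.
Expected counts (row total × column total / N):
  Young, Brand X: 140×217/408 = 74.4608
  Young, Brand Y: 140×191/408 = 65.5392
  Middle, Brand X: 100×217/408 = 53.1863
  Middle, Brand Y: 100×191/408 = 46.8137
  Older, Brand X: 168×217/408 = 89.3529
  Older, Brand Y: 168×191/408 = 78.6471
Contributions (O − E)²/E:
  (59 − 74.4608)²/74.4608 = 3.2102
  (81 − 65.5392)²/65.5392 = 3.6472
  (85 − 53.1863)²/53.1863 = 19.0296
  (15 − 46.8137)²/46.8137 = 21.6200
  (73 − 89.3529)²/89.3529 = 2.9928
  (95 − 78.6471)²/78.6471 = 3.4002
χ² = 3.2102 + 3.6472 + 19.0296 + 21.6200 + 2.9928 + 3.4002 = 53.900
df = (3−1)(2−1) = 2. Since 53.900 > 4.605, reject the null hypothesis of independence at α = 0.1.

53.900; reject H₀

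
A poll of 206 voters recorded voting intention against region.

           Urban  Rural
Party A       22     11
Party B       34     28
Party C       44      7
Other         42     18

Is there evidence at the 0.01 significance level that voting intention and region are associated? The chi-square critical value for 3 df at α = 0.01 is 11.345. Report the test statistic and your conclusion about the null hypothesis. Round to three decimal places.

13.024; reject H₀

Row totals: 33, 62, 51, 60. Column totals: 142, 64. Grand total N = 206.
Expected counts (row total × column total / N):
  Party A, Urban: 33×142/206 = 22.7476
  Party A, Rural: 33×64/206 = 10.2524
  Party B, Urban: 62×142/206 = 42.7379
  Party B, Rural: 62×64/206 = 19.2621
  Party C, Urban: 51×142/206 = 35.1553
  Party C, Rural: 51×64/206 = 15.8447
  Other, Urban: 60×142/206 = 41.3592
  Other, Rural: 60×64/206 = 18.6408
Contributions (O − E)²/E:
  (22 − 22.7476)²/22.7476 = 0.0246
  (11 − 10.2524)²/10.2524 = 0.0545
  (34 − 42.7379)²/42.7379 = 1.7865
  (28 − 19.2621)²/19.2621 = 3.9638
  (44 − 35.1553)²/35.1553 = 2.2252
  (7 − 15.8447)²/15.8447 = 4.9372
  (42 − 41.3592)²/41.3592 = 0.0099
  (18 − 18.6408)²/18.6408 = 0.0220
χ² = 0.0246 + 0.0545 + 1.7865 + 3.9638 + 2.2252 + 4.9372 + 0.0099 + 0.0220 = 13.024
df = (4−1)(2−1) = 3. Since 13.024 > 11.345, reject the null hypothesis of independence at α = 0.01.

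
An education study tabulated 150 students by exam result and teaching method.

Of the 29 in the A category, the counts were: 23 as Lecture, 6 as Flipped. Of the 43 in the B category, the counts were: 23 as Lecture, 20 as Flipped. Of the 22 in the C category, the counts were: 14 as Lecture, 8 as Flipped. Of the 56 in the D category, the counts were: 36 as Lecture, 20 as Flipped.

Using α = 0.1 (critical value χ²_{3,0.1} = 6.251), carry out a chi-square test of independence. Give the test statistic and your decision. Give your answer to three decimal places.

5.016; fail to reject H₀

Row totals: 29, 43, 22, 56. Column totals: 96, 54. Grand total N = 150.
Expected counts (row total × column total / N):
  A, Lecture: 29×96/150 = 18.5600
  A, Flipped: 29×54/150 = 10.4400
  B, Lecture: 43×96/150 = 27.5200
  B, Flipped: 43×54/150 = 15.4800
  C, Lecture: 22×96/150 = 14.0800
  C, Flipped: 22×54/150 = 7.9200
  D, Lecture: 56×96/150 = 35.8400
  D, Flipped: 56×54/150 = 20.1600
Contributions (O − E)²/E:
  (23 − 18.5600)²/18.5600 = 1.0622
  (6 − 10.4400)²/10.4400 = 1.8883
  (23 − 27.5200)²/27.5200 = 0.7424
  (20 − 15.4800)²/15.4800 = 1.3198
  (14 − 14.0800)²/14.0800 = 0.0005
  (8 − 7.9200)²/7.9200 = 0.0008
  (36 − 35.8400)²/35.8400 = 0.0007
  (20 − 20.1600)²/20.1600 = 0.0013
χ² = 1.0622 + 1.8883 + 0.7424 + 1.3198 + 0.0005 + 0.0008 + 0.0007 + 0.0013 = 5.016
df = (4−1)(2−1) = 3. Since 5.016 < 6.251, fail to reject the null hypothesis of independence at α = 0.1.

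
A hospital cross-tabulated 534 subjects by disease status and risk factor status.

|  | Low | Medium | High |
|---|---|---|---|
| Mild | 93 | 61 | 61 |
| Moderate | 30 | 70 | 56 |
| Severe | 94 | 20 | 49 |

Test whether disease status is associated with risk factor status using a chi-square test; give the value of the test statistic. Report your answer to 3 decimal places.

61.279

Row totals: 215, 156, 163. Column totals: 217, 151, 166. Grand total N = 534.
Expected counts (row total × column total / N):
  Mild, Low: 215×217/534 = 87.3689
  Mild, Medium: 215×151/534 = 60.7959
  Mild, High: 215×166/534 = 66.8352
  Moderate, Low: 156×217/534 = 63.3933
  Moderate, Medium: 156×151/534 = 44.1124
  Moderate, High: 156×166/534 = 48.4944
  Severe, Low: 163×217/534 = 66.2378
  Severe, Medium: 163×151/534 = 46.0918
  Severe, High: 163×166/534 = 50.6704
Contributions (O − E)²/E:
  (93 − 87.3689)²/87.3689 = 0.3629
  (61 − 60.7959)²/60.7959 = 0.0007
  (61 − 66.8352)²/66.8352 = 0.5095
  (30 − 63.3933)²/63.3933 = 17.5904
  (70 − 44.1124)²/44.1124 = 15.1923
  (56 − 48.4944)²/48.4944 = 1.1617
  (94 − 66.2378)²/66.2378 = 11.6360
  (20 − 46.0918)²/46.0918 = 14.7701
  (49 − 50.6704)²/50.6704 = 0.0551
χ² = 0.3629 + 0.0007 + 0.5095 + 17.5904 + 15.1923 + 1.1617 + 11.6360 + 14.7701 + 0.0551 = 61.279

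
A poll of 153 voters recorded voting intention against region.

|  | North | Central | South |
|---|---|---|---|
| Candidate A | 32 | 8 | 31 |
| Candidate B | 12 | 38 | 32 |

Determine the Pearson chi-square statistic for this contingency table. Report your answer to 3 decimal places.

Row totals: 71, 82. Column totals: 44, 46, 63. Grand total N = 153.
Expected counts (row total × column total / N):
  Candidate A, North: 71×44/153 = 20.4183
  Candidate A, Central: 71×46/153 = 21.3464
  Candidate A, South: 71×63/153 = 29.2353
  Candidate B, North: 82×44/153 = 23.5817
  Candidate B, Central: 82×46/153 = 24.6536
  Candidate B, South: 82×63/153 = 33.7647
Contributions (O − E)²/E:
  (32 − 20.4183)²/20.4183 = 6.5694
  (8 − 21.3464)²/21.3464 = 8.3446
  (31 − 29.2353)²/29.2353 = 0.1065
  (12 − 23.5817)²/23.5817 = 5.6881
  (38 − 24.6536)²/24.6536 = 7.2252
  (32 − 33.7647)²/33.7647 = 0.0922
χ² = 6.5694 + 8.3446 + 0.1065 + 5.6881 + 7.2252 + 0.0922 = 28.026

28.026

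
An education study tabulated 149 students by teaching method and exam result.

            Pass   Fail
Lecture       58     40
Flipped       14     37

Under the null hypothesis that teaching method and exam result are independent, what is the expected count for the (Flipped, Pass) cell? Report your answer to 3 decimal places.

Row total (Flipped) = 51; column total (Pass) = 72; grand total N = 149.
Expected count = (row total × column total) / N = 51 × 72 / 149 = 24.644.

24.644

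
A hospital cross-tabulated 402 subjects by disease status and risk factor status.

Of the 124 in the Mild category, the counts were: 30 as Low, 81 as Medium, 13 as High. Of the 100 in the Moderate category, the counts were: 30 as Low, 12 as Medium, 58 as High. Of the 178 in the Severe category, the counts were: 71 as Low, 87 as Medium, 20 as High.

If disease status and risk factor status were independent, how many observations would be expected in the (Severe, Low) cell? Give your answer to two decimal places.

Row total (Severe) = 178; column total (Low) = 131; grand total N = 402.
Expected count = (row total × column total) / N = 178 × 131 / 402 = 58.00.

58.00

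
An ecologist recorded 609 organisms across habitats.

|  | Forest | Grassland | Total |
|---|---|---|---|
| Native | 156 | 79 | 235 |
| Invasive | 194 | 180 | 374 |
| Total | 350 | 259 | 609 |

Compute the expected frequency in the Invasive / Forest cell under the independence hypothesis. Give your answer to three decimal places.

Row total (Invasive) = 374; column total (Forest) = 350; grand total N = 609.
Expected count = (row total × column total) / N = 374 × 350 / 609 = 214.943.

214.943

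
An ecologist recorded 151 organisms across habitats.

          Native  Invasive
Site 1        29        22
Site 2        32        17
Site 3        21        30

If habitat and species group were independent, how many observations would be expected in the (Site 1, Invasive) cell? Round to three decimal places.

23.305

Row total (Site 1) = 51; column total (Invasive) = 69; grand total N = 151.
Expected count = (row total × column total) / N = 51 × 69 / 151 = 23.305.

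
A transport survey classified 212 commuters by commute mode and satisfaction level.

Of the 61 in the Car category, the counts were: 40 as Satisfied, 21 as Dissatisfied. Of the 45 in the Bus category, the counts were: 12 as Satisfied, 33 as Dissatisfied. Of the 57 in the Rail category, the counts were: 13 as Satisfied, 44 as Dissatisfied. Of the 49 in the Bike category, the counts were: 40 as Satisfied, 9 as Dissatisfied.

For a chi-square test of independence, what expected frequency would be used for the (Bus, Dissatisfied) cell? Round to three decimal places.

22.712

Row total (Bus) = 45; column total (Dissatisfied) = 107; grand total N = 212.
Expected count = (row total × column total) / N = 45 × 107 / 212 = 22.712.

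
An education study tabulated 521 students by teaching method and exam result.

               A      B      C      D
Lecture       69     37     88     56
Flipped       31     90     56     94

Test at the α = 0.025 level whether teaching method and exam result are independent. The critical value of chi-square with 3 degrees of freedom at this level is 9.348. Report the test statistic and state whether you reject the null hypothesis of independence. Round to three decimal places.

Row totals: 250, 271. Column totals: 100, 127, 144, 150. Grand total N = 521.
Expected counts (row total × column total / N):
  Lecture, A: 250×100/521 = 47.9846
  Lecture, B: 250×127/521 = 60.9405
  Lecture, C: 250×144/521 = 69.0979
  Lecture, D: 250×150/521 = 71.9770
  Flipped, A: 271×100/521 = 52.0154
  Flipped, B: 271×127/521 = 66.0595
  Flipped, C: 271×144/521 = 74.9021
  Flipped, D: 271×150/521 = 78.0230
Contributions (O − E)²/E:
  (69 − 47.9846)²/47.9846 = 9.2039
  (37 − 60.9405)²/60.9405 = 9.4050
  (88 − 69.0979)²/69.0979 = 5.1708
  (56 − 71.9770)²/71.9770 = 3.5465
  (31 − 52.0154)²/52.0154 = 8.4907
  (90 − 66.0595)²/66.0595 = 8.6762
  (56 − 74.9021)²/74.9021 = 4.7701
  (94 − 78.0230)²/78.0230 = 3.2717
χ² = 9.2039 + 9.4050 + 5.1708 + 3.5465 + 8.4907 + 8.6762 + 4.7701 + 3.2717 = 52.535
df = (2−1)(4−1) = 3. Since 52.535 > 9.348, reject the null hypothesis of independence at α = 0.025.

52.535; reject H₀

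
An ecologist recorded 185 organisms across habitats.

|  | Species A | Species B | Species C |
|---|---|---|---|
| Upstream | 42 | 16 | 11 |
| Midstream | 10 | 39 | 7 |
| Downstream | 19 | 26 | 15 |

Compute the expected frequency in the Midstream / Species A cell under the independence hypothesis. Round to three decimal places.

21.492

Row total (Midstream) = 56; column total (Species A) = 71; grand total N = 185.
Expected count = (row total × column total) / N = 56 × 71 / 185 = 21.492.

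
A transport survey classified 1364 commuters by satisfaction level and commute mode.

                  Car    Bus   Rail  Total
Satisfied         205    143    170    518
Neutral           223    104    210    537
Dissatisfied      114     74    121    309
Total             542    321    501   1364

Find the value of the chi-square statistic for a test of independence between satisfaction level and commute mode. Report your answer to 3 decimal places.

Grand total N = 1364.
Expected counts (row total × column total / N):
  Satisfied, Car: 518×542/1364 = 205.8328
  Satisfied, Bus: 518×321/1364 = 121.9047
  Satisfied, Rail: 518×501/1364 = 190.2625
  Neutral, Car: 537×542/1364 = 213.3827
  Neutral, Bus: 537×321/1364 = 126.3761
  Neutral, Rail: 537×501/1364 = 197.2412
  Dissatisfied, Car: 309×542/1364 = 122.7845
  Dissatisfied, Bus: 309×321/1364 = 72.7192
  Dissatisfied, Rail: 309×501/1364 = 113.4963
Contributions (O − E)²/E:
  (205 − 205.8328)²/205.8328 = 0.0034
  (143 − 121.9047)²/121.9047 = 3.6505
  (170 − 190.2625)²/190.2625 = 2.1579
  (223 − 213.3827)²/213.3827 = 0.4335
  (104 − 126.3761)²/126.3761 = 3.9619
  (210 − 197.2412)²/197.2412 = 0.8253
  (114 − 122.7845)²/122.7845 = 0.6285
  (74 − 72.7192)²/72.7192 = 0.0226
  (121 − 113.4963)²/113.4963 = 0.4961
χ² = 0.0034 + 3.6505 + 2.1579 + 0.4335 + 3.9619 + 0.8253 + 0.6285 + 0.0226 + 0.4961 = 12.180

12.180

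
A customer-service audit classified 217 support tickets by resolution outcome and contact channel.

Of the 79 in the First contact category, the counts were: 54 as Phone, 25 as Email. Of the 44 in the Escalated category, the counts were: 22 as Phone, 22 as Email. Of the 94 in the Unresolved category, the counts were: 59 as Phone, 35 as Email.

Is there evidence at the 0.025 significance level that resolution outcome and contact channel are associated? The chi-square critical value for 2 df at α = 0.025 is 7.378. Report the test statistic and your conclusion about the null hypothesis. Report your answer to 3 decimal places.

Row totals: 79, 44, 94. Column totals: 135, 82. Grand total N = 217.
Expected counts (row total × column total / N):
  First contact, Phone: 79×135/217 = 49.14747
  First contact, Email: 79×82/217 = 29.85253
  Escalated, Phone: 44×135/217 = 27.37327
  Escalated, Email: 44×82/217 = 16.62673
  Unresolved, Phone: 94×135/217 = 58.47926
  Unresolved, Email: 94×82/217 = 35.52074
Contributions (O − E)²/E:
  (54 − 49.14747)²/49.14747 = 0.4791
  (25 − 29.85253)²/29.85253 = 0.7888
  (22 − 27.37327)²/27.37327 = 1.0548
  (22 − 16.62673)²/16.62673 = 1.7365
  (59 − 58.47926)²/58.47926 = 0.0046
  (35 − 35.52074)²/35.52074 = 0.0076
χ² = 0.4791 + 0.7888 + 1.0548 + 1.7365 + 0.0046 + 0.0076 = 4.071
df = (3−1)(2−1) = 2. Since 4.071 < 7.378, fail to reject the null hypothesis of independence at α = 0.025.

4.071; fail to reject H₀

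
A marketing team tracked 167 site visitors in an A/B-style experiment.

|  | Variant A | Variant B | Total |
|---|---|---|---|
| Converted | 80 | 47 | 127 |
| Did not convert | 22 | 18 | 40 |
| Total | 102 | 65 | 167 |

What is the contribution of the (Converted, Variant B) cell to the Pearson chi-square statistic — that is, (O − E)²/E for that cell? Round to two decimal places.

0.12

Row total (Converted) = 127; column total (Variant B) = 65; N = 167.
Expected count E = 127 × 65 / 167 = 49.431.
Contribution = (O − E)²/E = (47 − 49.431)² / 49.431 = 0.12.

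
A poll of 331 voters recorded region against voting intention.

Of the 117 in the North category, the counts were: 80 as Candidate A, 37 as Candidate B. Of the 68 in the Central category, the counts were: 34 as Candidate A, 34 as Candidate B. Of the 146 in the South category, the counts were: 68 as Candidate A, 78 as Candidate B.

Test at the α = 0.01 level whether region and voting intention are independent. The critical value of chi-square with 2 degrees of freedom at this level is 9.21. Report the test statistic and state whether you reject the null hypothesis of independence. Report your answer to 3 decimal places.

13.331; reject H₀

Row totals: 117, 68, 146. Column totals: 182, 149. Grand total N = 331.
Expected counts (row total × column total / N):
  North, Candidate A: 117×182/331 = 64.3323
  North, Candidate B: 117×149/331 = 52.6677
  Central, Candidate A: 68×182/331 = 37.3897
  Central, Candidate B: 68×149/331 = 30.6103
  South, Candidate A: 146×182/331 = 80.2779
  South, Candidate B: 146×149/331 = 65.7221
Contributions (O − E)²/E:
  (80 − 64.3323)²/64.3323 = 3.8158
  (37 − 52.6677)²/52.6677 = 4.6609
  (34 − 37.3897)²/37.3897 = 0.3073
  (34 − 30.6103)²/30.6103 = 0.3754
  (68 − 80.2779)²/80.2779 = 1.8778
  (78 − 65.7221)²/65.7221 = 2.2937
χ² = 3.8158 + 4.6609 + 0.3073 + 0.3754 + 1.8778 + 2.2937 = 13.331
df = (3−1)(2−1) = 2. Since 13.331 > 9.21, reject the null hypothesis of independence at α = 0.01.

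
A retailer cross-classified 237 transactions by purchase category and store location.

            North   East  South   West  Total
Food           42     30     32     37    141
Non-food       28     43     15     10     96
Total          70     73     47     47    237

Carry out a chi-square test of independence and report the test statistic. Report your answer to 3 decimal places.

18.912

Grand total N = 237.
Expected counts (row total × column total / N):
  Food, North: 141×70/237 = 41.6456
  Food, East: 141×73/237 = 43.4304
  Food, South: 141×47/237 = 27.9620
  Food, West: 141×47/237 = 27.9620
  Non-food, North: 96×70/237 = 28.3544
  Non-food, East: 96×73/237 = 29.5696
  Non-food, South: 96×47/237 = 19.0380
  Non-food, West: 96×47/237 = 19.0380
Contributions (O − E)²/E:
  (42 − 41.6456)²/41.6456 = 0.0030
  (30 − 43.4304)²/43.4304 = 4.1532
  (32 − 27.9620)²/27.9620 = 0.5831
  (37 − 27.9620)²/27.9620 = 2.9213
  (28 − 28.3544)²/28.3544 = 0.0044
  (43 − 29.5696)²/29.5696 = 6.1000
  (15 − 19.0380)²/19.0380 = 0.8565
  (10 − 19.0380)²/19.0380 = 4.2907
χ² = 0.0030 + 4.1532 + 0.5831 + 2.9213 + 0.0044 + 6.1000 + 0.8565 + 4.2907 = 18.912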